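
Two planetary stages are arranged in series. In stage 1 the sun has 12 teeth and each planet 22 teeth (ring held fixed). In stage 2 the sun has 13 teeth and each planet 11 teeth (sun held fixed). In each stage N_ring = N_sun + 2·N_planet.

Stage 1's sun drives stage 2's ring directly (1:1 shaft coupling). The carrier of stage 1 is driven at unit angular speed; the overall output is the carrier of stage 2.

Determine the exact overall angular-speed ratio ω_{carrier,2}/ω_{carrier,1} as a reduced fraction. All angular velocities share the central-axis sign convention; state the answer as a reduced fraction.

Stage 1: N_ring = 12 + 2·22 = 56
Stage 1: 12(ω_s−ω_c) = −56(ω_r−ω_c),  ω_r=0, ω_c=1
Stage 1: ω_s = 1 − (56/12)(0−1) = 17/3
  ⇒ ω_s¹/ω_c¹ = 17/3
Stage 2: N_ring = 13 + 2·11 = 35
Stage 2: 13(ω_s−ω_c) = −35(ω_r−ω_c),  ω_s=0, ω_r=1
Stage 2: 13(0−ω_c) = −35(1−ω_c)  ⇒  48ω_c = 35  ⇒  ω_c = 35/48
  ⇒ ω_c²/ω_r² = 35/48
Coupling ω_r² = ω_s¹ ⇒ overall = 17/3 × 35/48 = 595/144

595/144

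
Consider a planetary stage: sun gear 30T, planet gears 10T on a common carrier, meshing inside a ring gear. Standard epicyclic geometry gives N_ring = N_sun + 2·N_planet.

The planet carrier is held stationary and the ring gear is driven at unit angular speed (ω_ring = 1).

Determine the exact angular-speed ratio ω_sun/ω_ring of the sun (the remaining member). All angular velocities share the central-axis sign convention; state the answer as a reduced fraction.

-5/3

N_ring = 30 + 2·10 = 50
30(ω_s−ω_c) = −50(ω_r−ω_c),  ω_c=0, ω_r=1
ω_s = 0 − (50/30)(1−0) = -5/3
ω_s/ω_r = -5/3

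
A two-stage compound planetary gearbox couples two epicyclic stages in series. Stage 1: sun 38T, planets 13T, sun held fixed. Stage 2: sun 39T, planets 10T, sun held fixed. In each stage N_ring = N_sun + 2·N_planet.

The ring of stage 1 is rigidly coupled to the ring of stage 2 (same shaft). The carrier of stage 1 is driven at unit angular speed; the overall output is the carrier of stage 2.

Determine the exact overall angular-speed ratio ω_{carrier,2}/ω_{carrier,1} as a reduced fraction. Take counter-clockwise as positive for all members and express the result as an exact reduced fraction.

3009/3136

Stage 1: N_ring = 38 + 2·13 = 64
Stage 1: 38(ω_s−ω_c) = −64(ω_r−ω_c),  ω_s=0, ω_c=1
Stage 1: ω_r = 1 − (38/64)(0−1) = 51/32
  ⇒ ω_r¹/ω_c¹ = 51/32
Stage 2: N_ring = 39 + 2·10 = 59
Stage 2: 39(ω_s−ω_c) = −59(ω_r−ω_c),  ω_s=0, ω_r=1
Stage 2: 39(0−ω_c) = −59(1−ω_c)  ⇒  98ω_c = 59  ⇒  ω_c = 59/98
  ⇒ ω_c²/ω_r² = 59/98
Coupling ω_r² = ω_r¹ ⇒ overall = 51/32 × 59/98 = 3009/3136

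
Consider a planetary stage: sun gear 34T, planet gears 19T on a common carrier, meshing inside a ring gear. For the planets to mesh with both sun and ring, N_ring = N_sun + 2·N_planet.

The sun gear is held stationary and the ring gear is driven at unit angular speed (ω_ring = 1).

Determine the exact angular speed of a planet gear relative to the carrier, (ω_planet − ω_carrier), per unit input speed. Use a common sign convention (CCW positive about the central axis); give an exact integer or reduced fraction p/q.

1224/1007

N_ring = 34 + 2·19 = 72
34(ω_s−ω_c) = −72(ω_r−ω_c),  ω_s=0, ω_r=1
34(0−ω_c) = −72(1−ω_c)  ⇒  106ω_c = 72  ⇒  ω_c = 36/53
sun–planet: 34·(0−36/53) = −19·(ω_p−ω_c)  ⇒  ω_p−ω_c = −(34/19)·(-36/53) = 1224/1007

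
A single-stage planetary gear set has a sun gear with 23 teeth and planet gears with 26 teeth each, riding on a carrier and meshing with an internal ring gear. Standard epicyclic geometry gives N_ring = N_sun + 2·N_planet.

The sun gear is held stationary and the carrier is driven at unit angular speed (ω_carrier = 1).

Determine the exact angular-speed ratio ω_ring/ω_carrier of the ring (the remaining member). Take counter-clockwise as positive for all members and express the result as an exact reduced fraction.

98/75

N_ring = 23 + 2·26 = 75
23(ω_s−ω_c) = −75(ω_r−ω_c),  ω_s=0, ω_c=1
ω_r = 1 − (23/75)(0−1) = 98/75
ω_r/ω_c = 98/75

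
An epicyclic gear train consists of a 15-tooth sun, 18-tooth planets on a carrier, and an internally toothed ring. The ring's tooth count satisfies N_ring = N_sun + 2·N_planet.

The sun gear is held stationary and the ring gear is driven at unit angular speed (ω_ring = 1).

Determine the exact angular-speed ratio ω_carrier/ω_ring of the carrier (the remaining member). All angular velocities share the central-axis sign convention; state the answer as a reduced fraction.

N_ring = 15 + 2·18 = 51
15(ω_s−ω_c) = −51(ω_r−ω_c),  ω_s=0, ω_r=1
15(0−ω_c) = −51(1−ω_c)  ⇒  66ω_c = 51  ⇒  ω_c = 17/22
ω_c/ω_r = 17/22

17/22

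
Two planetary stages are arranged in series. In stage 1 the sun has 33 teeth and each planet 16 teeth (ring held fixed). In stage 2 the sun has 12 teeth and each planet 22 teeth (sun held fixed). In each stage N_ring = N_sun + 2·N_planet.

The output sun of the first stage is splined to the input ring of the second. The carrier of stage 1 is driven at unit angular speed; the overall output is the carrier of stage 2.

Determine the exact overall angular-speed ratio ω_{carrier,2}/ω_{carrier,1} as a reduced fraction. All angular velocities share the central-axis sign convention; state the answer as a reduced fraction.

Stage 1: N_ring = 33 + 2·16 = 65
Stage 1: 33(ω_s−ω_c) = −65(ω_r−ω_c),  ω_r=0, ω_c=1
Stage 1: ω_s = 1 − (65/33)(0−1) = 98/33
  ⇒ ω_s¹/ω_c¹ = 98/33
Stage 2: N_ring = 12 + 2·22 = 56
Stage 2: 12(ω_s−ω_c) = −56(ω_r−ω_c),  ω_s=0, ω_r=1
Stage 2: 12(0−ω_c) = −56(1−ω_c)  ⇒  68ω_c = 56  ⇒  ω_c = 14/17
  ⇒ ω_c²/ω_r² = 14/17
Coupling ω_r² = ω_s¹ ⇒ overall = 98/33 × 14/17 = 1372/561

1372/561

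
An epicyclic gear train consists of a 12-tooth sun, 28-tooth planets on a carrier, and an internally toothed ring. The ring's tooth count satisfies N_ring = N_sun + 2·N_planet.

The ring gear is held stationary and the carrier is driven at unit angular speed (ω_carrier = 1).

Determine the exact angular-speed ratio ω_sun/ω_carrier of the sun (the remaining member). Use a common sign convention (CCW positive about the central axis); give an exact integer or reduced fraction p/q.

20/3

N_ring = 12 + 2·28 = 68
12(ω_s−ω_c) = −68(ω_r−ω_c),  ω_r=0, ω_c=1
ω_s = 1 − (68/12)(0−1) = 20/3
ω_s/ω_c = 20/3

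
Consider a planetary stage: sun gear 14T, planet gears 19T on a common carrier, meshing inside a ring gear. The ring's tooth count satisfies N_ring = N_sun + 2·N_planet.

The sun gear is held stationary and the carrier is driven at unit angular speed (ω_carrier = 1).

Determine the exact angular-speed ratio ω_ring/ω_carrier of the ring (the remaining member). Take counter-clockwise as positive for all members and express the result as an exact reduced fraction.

N_ring = 14 + 2·19 = 52
14(ω_s−ω_c) = −52(ω_r−ω_c),  ω_s=0, ω_c=1
ω_r = 1 − (14/52)(0−1) = 33/26
ω_r/ω_c = 33/26

33/26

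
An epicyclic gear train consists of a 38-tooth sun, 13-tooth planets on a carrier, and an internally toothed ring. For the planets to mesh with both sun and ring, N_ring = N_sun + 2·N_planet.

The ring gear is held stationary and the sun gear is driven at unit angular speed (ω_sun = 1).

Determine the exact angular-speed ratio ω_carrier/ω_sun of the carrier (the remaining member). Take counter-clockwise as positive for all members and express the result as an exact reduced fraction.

19/51

N_ring = 38 + 2·13 = 64
38(ω_s−ω_c) = −64(ω_r−ω_c),  ω_r=0, ω_s=1
38(1−ω_c) = −64(0−ω_c)  ⇒  102ω_c = 38  ⇒  ω_c = 19/51
ω_c/ω_s = 19/51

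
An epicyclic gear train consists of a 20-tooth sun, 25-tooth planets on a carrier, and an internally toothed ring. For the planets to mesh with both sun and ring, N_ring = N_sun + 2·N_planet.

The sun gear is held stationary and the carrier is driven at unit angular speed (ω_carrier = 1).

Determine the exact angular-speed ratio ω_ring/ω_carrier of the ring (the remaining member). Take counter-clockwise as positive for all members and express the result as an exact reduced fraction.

9/7

N_ring = 20 + 2·25 = 70
20(ω_s−ω_c) = −70(ω_r−ω_c),  ω_s=0, ω_c=1
ω_r = 1 − (20/70)(0−1) = 9/7
ω_r/ω_c = 9/7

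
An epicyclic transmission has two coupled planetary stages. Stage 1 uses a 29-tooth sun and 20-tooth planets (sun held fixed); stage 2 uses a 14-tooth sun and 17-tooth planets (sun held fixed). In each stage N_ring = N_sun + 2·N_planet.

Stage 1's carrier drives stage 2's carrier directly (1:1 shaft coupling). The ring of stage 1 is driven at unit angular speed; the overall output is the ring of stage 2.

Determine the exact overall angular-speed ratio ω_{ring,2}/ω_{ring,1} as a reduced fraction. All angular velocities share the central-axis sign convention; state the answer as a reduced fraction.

Stage 1: N_ring = 29 + 2·20 = 69
Stage 1: 29(ω_s−ω_c) = −69(ω_r−ω_c),  ω_s=0, ω_r=1
Stage 1: 29(0−ω_c) = −69(1−ω_c)  ⇒  98ω_c = 69  ⇒  ω_c = 69/98
  ⇒ ω_c¹/ω_r¹ = 69/98
Stage 2: N_ring = 14 + 2·17 = 48
Stage 2: 14(ω_s−ω_c) = −48(ω_r−ω_c),  ω_s=0, ω_c=1
Stage 2: ω_r = 1 − (14/48)(0−1) = 31/24
  ⇒ ω_r²/ω_c² = 31/24
Coupling ω_c² = ω_c¹ ⇒ overall = 69/98 × 31/24 = 713/784

713/784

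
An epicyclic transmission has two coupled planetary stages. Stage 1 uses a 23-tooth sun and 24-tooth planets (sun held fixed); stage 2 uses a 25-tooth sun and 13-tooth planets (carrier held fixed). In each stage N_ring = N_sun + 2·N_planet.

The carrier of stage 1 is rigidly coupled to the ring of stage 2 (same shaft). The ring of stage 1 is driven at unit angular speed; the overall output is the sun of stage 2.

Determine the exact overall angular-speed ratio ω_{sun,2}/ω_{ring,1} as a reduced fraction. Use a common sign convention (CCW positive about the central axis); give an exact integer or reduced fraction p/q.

Stage 1: N_ring = 23 + 2·24 = 71
Stage 1: 23(ω_s−ω_c) = −71(ω_r−ω_c),  ω_s=0, ω_r=1
Stage 1: 23(0−ω_c) = −71(1−ω_c)  ⇒  94ω_c = 71  ⇒  ω_c = 71/94
  ⇒ ω_c¹/ω_r¹ = 71/94
Stage 2: N_ring = 25 + 2·13 = 51
Stage 2: 25(ω_s−ω_c) = −51(ω_r−ω_c),  ω_c=0, ω_r=1
Stage 2: ω_s = 0 − (51/25)(1−0) = -51/25
  ⇒ ω_s²/ω_r² = -51/25
Coupling ω_r² = ω_c¹ ⇒ overall = 71/94 × -51/25 = -3621/2350

-3621/2350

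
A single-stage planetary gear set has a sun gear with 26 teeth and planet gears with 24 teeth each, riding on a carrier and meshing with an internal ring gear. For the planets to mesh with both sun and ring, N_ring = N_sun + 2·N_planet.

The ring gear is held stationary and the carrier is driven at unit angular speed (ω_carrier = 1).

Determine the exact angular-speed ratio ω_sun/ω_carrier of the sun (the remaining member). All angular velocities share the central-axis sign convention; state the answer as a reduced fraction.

N_ring = 26 + 2·24 = 74
26(ω_s−ω_c) = −74(ω_r−ω_c),  ω_r=0, ω_c=1
ω_s = 1 − (74/26)(0−1) = 50/13
ω_s/ω_c = 50/13

50/13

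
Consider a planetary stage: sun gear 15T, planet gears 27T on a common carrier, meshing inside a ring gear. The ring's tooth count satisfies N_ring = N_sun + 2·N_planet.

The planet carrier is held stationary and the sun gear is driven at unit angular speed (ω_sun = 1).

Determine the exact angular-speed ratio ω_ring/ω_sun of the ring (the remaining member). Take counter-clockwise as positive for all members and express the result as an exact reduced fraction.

N_ring = 15 + 2·27 = 69
15(ω_s−ω_c) = −69(ω_r−ω_c),  ω_c=0, ω_s=1
ω_r = 0 − (15/69)(1−0) = -5/23
ω_r/ω_s = -5/23

-5/23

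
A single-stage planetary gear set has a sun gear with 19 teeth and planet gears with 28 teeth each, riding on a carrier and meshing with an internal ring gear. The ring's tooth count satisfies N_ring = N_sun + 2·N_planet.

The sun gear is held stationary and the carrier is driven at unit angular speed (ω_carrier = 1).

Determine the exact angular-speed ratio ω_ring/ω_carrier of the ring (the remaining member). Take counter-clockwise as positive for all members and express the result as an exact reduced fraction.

N_ring = 19 + 2·28 = 75
19(ω_s−ω_c) = −75(ω_r−ω_c),  ω_s=0, ω_c=1
ω_r = 1 − (19/75)(0−1) = 94/75
ω_r/ω_c = 94/75

94/75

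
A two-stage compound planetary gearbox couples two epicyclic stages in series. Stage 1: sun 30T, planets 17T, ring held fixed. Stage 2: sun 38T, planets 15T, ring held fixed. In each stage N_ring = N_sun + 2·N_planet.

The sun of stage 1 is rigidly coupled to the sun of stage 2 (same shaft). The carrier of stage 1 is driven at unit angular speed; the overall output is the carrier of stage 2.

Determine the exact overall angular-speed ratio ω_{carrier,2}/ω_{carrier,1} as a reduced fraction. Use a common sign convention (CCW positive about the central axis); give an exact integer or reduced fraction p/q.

Stage 1: N_ring = 30 + 2·17 = 64
Stage 1: 30(ω_s−ω_c) = −64(ω_r−ω_c),  ω_r=0, ω_c=1
Stage 1: ω_s = 1 − (64/30)(0−1) = 47/15
  ⇒ ω_s¹/ω_c¹ = 47/15
Stage 2: N_ring = 38 + 2·15 = 68
Stage 2: 38(ω_s−ω_c) = −68(ω_r−ω_c),  ω_r=0, ω_s=1
Stage 2: 38(1−ω_c) = −68(0−ω_c)  ⇒  106ω_c = 38  ⇒  ω_c = 19/53
  ⇒ ω_c²/ω_s² = 19/53
Coupling ω_s² = ω_s¹ ⇒ overall = 47/15 × 19/53 = 893/795

893/795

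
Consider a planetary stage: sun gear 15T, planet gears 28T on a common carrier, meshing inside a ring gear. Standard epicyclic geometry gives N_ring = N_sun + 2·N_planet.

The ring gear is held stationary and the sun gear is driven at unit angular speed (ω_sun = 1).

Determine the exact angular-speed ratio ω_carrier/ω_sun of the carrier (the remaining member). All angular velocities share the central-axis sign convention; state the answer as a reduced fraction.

N_ring = 15 + 2·28 = 71
15(ω_s−ω_c) = −71(ω_r−ω_c),  ω_r=0, ω_s=1
15(1−ω_c) = −71(0−ω_c)  ⇒  86ω_c = 15  ⇒  ω_c = 15/86
ω_c/ω_s = 15/86

15/86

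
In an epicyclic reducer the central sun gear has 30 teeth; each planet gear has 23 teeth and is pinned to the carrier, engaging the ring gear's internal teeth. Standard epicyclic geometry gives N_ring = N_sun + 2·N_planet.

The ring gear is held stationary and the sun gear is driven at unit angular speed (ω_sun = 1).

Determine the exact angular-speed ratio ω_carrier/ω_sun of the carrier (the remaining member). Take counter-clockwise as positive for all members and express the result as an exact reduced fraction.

N_ring = 30 + 2·23 = 76
30(ω_s−ω_c) = −76(ω_r−ω_c),  ω_r=0, ω_s=1
30(1−ω_c) = −76(0−ω_c)  ⇒  106ω_c = 30  ⇒  ω_c = 15/53
ω_c/ω_s = 15/53

15/53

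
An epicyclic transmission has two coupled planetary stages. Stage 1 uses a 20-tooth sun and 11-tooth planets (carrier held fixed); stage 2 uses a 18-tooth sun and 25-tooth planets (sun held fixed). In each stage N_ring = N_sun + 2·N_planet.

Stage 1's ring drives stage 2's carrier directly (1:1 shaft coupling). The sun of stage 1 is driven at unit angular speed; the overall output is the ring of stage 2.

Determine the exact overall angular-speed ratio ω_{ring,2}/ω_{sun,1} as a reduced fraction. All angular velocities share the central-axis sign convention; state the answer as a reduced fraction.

Stage 1: N_ring = 20 + 2·11 = 42
Stage 1: 20(ω_s−ω_c) = −42(ω_r−ω_c),  ω_c=0, ω_s=1
Stage 1: ω_r = 0 − (20/42)(1−0) = -10/21
  ⇒ ω_r¹/ω_s¹ = -10/21
Stage 2: N_ring = 18 + 2·25 = 68
Stage 2: 18(ω_s−ω_c) = −68(ω_r−ω_c),  ω_s=0, ω_c=1
Stage 2: ω_r = 1 − (18/68)(0−1) = 43/34
  ⇒ ω_r²/ω_c² = 43/34
Coupling ω_c² = ω_r¹ ⇒ overall = -10/21 × 43/34 = -215/357

-215/357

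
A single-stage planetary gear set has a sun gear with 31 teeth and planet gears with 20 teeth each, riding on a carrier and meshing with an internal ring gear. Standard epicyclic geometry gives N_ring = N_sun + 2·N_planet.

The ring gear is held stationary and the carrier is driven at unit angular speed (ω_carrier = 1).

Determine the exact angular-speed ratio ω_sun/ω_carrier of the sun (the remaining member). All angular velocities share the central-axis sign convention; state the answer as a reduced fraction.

102/31

N_ring = 31 + 2·20 = 71
31(ω_s−ω_c) = −71(ω_r−ω_c),  ω_r=0, ω_c=1
ω_s = 1 − (71/31)(0−1) = 102/31
ω_s/ω_c = 102/31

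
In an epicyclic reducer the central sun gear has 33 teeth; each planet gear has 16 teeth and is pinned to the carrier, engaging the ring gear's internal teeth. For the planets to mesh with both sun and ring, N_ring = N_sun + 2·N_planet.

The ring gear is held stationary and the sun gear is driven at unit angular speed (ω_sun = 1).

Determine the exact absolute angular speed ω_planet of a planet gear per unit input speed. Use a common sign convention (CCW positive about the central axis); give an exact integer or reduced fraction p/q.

N_ring = 33 + 2·16 = 65
33(ω_s−ω_c) = −65(ω_r−ω_c),  ω_r=0, ω_s=1
33(1−ω_c) = −65(0−ω_c)  ⇒  98ω_c = 33  ⇒  ω_c = 33/98
sun–planet: 33·(1−33/98) = −16·(ω_p−ω_c)  ⇒  ω_p−ω_c = −(33/16)·(65/98) = -2145/1568
ω_p = 33/98 − 2145/1568 = -33/32

-33/32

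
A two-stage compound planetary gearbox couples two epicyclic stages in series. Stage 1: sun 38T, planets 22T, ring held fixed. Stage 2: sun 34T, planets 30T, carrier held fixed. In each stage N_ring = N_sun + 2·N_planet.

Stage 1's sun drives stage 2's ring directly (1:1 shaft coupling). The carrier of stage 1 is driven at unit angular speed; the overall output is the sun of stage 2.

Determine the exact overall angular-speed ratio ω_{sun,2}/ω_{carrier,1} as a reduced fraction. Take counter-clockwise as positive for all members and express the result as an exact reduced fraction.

-2820/323

Stage 1: N_ring = 38 + 2·22 = 82
Stage 1: 38(ω_s−ω_c) = −82(ω_r−ω_c),  ω_r=0, ω_c=1
Stage 1: ω_s = 1 − (82/38)(0−1) = 60/19
  ⇒ ω_s¹/ω_c¹ = 60/19
Stage 2: N_ring = 34 + 2·30 = 94
Stage 2: 34(ω_s−ω_c) = −94(ω_r−ω_c),  ω_c=0, ω_r=1
Stage 2: ω_s = 0 − (94/34)(1−0) = -47/17
  ⇒ ω_s²/ω_r² = -47/17
Coupling ω_r² = ω_s¹ ⇒ overall = 60/19 × -47/17 = -2820/323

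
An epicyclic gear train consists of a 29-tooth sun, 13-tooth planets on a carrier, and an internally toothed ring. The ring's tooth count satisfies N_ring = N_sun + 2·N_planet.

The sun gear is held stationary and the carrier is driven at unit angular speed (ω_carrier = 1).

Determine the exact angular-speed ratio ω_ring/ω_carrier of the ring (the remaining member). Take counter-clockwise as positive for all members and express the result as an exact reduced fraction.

N_ring = 29 + 2·13 = 55
29(ω_s−ω_c) = −55(ω_r−ω_c),  ω_s=0, ω_c=1
ω_r = 1 − (29/55)(0−1) = 84/55
ω_r/ω_c = 84/55

84/55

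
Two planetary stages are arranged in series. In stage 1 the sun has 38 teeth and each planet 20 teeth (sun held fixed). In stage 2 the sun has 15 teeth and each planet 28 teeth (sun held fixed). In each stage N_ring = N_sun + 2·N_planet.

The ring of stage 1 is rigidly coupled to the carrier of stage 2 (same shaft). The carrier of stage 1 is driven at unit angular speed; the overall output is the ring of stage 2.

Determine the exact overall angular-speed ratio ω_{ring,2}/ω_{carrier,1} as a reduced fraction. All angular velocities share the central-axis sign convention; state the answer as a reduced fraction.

Stage 1: N_ring = 38 + 2·20 = 78
Stage 1: 38(ω_s−ω_c) = −78(ω_r−ω_c),  ω_s=0, ω_c=1
Stage 1: ω_r = 1 − (38/78)(0−1) = 58/39
  ⇒ ω_r¹/ω_c¹ = 58/39
Stage 2: N_ring = 15 + 2·28 = 71
Stage 2: 15(ω_s−ω_c) = −71(ω_r−ω_c),  ω_s=0, ω_c=1
Stage 2: ω_r = 1 − (15/71)(0−1) = 86/71
  ⇒ ω_r²/ω_c² = 86/71
Coupling ω_c² = ω_r¹ ⇒ overall = 58/39 × 86/71 = 4988/2769

4988/2769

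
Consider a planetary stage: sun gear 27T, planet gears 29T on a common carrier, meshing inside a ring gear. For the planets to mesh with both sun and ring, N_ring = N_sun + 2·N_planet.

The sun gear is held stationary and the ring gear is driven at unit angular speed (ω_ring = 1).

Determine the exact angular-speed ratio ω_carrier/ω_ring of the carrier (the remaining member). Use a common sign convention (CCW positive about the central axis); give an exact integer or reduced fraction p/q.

85/112

N_ring = 27 + 2·29 = 85
27(ω_s−ω_c) = −85(ω_r−ω_c),  ω_s=0, ω_r=1
27(0−ω_c) = −85(1−ω_c)  ⇒  112ω_c = 85  ⇒  ω_c = 85/112
ω_c/ω_r = 85/112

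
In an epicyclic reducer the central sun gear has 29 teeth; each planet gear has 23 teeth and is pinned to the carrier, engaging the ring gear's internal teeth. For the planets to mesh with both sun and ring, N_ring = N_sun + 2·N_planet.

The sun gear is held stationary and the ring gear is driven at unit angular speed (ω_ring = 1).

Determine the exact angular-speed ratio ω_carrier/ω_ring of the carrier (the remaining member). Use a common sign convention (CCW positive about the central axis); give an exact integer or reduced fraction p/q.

N_ring = 29 + 2·23 = 75
29(ω_s−ω_c) = −75(ω_r−ω_c),  ω_s=0, ω_r=1
29(0−ω_c) = −75(1−ω_c)  ⇒  104ω_c = 75  ⇒  ω_c = 75/104
ω_c/ω_r = 75/104

75/104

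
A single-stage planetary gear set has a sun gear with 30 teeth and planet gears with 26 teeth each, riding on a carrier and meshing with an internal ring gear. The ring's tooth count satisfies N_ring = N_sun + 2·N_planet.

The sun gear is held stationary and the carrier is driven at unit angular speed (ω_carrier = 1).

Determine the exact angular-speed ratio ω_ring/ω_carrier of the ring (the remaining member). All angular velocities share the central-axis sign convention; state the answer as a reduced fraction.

56/41

N_ring = 30 + 2·26 = 82
30(ω_s−ω_c) = −82(ω_r−ω_c),  ω_s=0, ω_c=1
ω_r = 1 − (30/82)(0−1) = 56/41
ω_r/ω_c = 56/41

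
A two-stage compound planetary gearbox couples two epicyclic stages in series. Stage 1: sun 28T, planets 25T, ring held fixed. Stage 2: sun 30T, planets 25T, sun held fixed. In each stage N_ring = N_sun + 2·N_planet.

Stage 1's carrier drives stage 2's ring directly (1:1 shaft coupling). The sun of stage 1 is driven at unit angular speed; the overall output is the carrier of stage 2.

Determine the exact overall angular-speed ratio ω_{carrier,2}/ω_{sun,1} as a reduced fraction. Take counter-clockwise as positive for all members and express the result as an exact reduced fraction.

Stage 1: N_ring = 28 + 2·25 = 78
Stage 1: 28(ω_s−ω_c) = −78(ω_r−ω_c),  ω_r=0, ω_s=1
Stage 1: 28(1−ω_c) = −78(0−ω_c)  ⇒  106ω_c = 28  ⇒  ω_c = 14/53
  ⇒ ω_c¹/ω_s¹ = 14/53
Stage 2: N_ring = 30 + 2·25 = 80
Stage 2: 30(ω_s−ω_c) = −80(ω_r−ω_c),  ω_s=0, ω_r=1
Stage 2: 30(0−ω_c) = −80(1−ω_c)  ⇒  110ω_c = 80  ⇒  ω_c = 8/11
  ⇒ ω_c²/ω_r² = 8/11
Coupling ω_r² = ω_c¹ ⇒ overall = 14/53 × 8/11 = 112/583

112/583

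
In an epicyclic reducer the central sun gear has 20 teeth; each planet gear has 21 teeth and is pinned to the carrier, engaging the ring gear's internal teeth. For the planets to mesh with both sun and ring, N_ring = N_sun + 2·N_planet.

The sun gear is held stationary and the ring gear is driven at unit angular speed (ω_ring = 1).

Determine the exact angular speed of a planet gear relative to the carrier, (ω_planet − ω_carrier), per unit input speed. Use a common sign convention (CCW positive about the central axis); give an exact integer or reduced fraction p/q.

N_ring = 20 + 2·21 = 62
20(ω_s−ω_c) = −62(ω_r−ω_c),  ω_s=0, ω_r=1
20(0−ω_c) = −62(1−ω_c)  ⇒  82ω_c = 62  ⇒  ω_c = 31/41
sun–planet: 20·(0−31/41) = −21·(ω_p−ω_c)  ⇒  ω_p−ω_c = −(20/21)·(-31/41) = 620/861

620/861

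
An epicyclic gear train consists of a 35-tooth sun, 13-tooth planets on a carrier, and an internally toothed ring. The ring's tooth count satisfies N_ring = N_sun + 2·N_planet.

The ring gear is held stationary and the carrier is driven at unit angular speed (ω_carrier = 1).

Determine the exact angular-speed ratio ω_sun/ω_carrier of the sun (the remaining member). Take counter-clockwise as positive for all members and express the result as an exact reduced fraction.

N_ring = 35 + 2·13 = 61
35(ω_s−ω_c) = −61(ω_r−ω_c),  ω_r=0, ω_c=1
ω_s = 1 − (61/35)(0−1) = 96/35
ω_s/ω_c = 96/35

96/35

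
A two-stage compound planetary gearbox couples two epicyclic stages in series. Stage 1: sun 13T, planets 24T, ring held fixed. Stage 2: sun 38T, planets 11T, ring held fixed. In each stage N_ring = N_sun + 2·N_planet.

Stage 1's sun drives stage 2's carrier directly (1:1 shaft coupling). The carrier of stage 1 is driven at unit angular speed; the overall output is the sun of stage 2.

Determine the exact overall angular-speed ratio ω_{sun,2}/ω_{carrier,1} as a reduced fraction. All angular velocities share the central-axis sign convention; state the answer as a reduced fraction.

Stage 1: N_ring = 13 + 2·24 = 61
Stage 1: 13(ω_s−ω_c) = −61(ω_r−ω_c),  ω_r=0, ω_c=1
Stage 1: ω_s = 1 − (61/13)(0−1) = 74/13
  ⇒ ω_s¹/ω_c¹ = 74/13
Stage 2: N_ring = 38 + 2·11 = 60
Stage 2: 38(ω_s−ω_c) = −60(ω_r−ω_c),  ω_r=0, ω_c=1
Stage 2: ω_s = 1 − (60/38)(0−1) = 49/19
  ⇒ ω_s²/ω_c² = 49/19
Coupling ω_c² = ω_s¹ ⇒ overall = 74/13 × 49/19 = 3626/247

3626/247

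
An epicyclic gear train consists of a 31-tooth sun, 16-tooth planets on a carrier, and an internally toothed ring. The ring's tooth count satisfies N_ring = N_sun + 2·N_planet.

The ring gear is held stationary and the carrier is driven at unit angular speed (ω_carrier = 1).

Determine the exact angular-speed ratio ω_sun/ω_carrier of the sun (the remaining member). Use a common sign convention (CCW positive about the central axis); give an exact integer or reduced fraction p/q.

94/31

N_ring = 31 + 2·16 = 63
31(ω_s−ω_c) = −63(ω_r−ω_c),  ω_r=0, ω_c=1
ω_s = 1 − (63/31)(0−1) = 94/31
ω_s/ω_c = 94/31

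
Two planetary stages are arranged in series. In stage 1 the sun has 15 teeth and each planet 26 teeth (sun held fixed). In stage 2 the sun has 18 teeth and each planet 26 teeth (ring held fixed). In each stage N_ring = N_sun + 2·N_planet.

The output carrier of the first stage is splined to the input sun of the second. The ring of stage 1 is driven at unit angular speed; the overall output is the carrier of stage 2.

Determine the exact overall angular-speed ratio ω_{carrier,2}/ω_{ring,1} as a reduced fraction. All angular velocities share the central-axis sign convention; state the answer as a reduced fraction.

Stage 1: N_ring = 15 + 2·26 = 67
Stage 1: 15(ω_s−ω_c) = −67(ω_r−ω_c),  ω_s=0, ω_r=1
Stage 1: 15(0−ω_c) = −67(1−ω_c)  ⇒  82ω_c = 67  ⇒  ω_c = 67/82
  ⇒ ω_c¹/ω_r¹ = 67/82
Stage 2: N_ring = 18 + 2·26 = 70
Stage 2: 18(ω_s−ω_c) = −70(ω_r−ω_c),  ω_r=0, ω_s=1
Stage 2: 18(1−ω_c) = −70(0−ω_c)  ⇒  88ω_c = 18  ⇒  ω_c = 9/44
  ⇒ ω_c²/ω_s² = 9/44
Coupling ω_s² = ω_c¹ ⇒ overall = 67/82 × 9/44 = 603/3608

603/3608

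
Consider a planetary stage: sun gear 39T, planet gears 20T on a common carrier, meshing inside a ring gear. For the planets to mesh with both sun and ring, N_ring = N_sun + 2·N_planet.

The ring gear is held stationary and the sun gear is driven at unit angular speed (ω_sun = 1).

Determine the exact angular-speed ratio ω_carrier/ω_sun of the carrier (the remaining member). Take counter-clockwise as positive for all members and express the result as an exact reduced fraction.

N_ring = 39 + 2·20 = 79
39(ω_s−ω_c) = −79(ω_r−ω_c),  ω_r=0, ω_s=1
39(1−ω_c) = −79(0−ω_c)  ⇒  118ω_c = 39  ⇒  ω_c = 39/118
ω_c/ω_s = 39/118

39/118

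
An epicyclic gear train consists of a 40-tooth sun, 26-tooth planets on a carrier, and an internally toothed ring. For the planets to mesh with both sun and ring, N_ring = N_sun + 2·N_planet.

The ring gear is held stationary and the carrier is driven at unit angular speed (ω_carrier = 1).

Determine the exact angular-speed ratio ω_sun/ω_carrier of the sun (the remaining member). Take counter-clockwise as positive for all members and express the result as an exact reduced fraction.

33/10

N_ring = 40 + 2·26 = 92
40(ω_s−ω_c) = −92(ω_r−ω_c),  ω_r=0, ω_c=1
ω_s = 1 − (92/40)(0−1) = 33/10
ω_s/ω_c = 33/10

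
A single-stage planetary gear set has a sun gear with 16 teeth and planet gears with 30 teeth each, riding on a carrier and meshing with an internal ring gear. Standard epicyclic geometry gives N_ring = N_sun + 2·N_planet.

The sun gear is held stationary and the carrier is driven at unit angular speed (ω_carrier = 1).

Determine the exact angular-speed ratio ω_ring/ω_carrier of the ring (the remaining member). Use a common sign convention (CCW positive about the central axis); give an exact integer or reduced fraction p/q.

23/19

N_ring = 16 + 2·30 = 76
16(ω_s−ω_c) = −76(ω_r−ω_c),  ω_s=0, ω_c=1
ω_r = 1 − (16/76)(0−1) = 23/19
ω_r/ω_c = 23/19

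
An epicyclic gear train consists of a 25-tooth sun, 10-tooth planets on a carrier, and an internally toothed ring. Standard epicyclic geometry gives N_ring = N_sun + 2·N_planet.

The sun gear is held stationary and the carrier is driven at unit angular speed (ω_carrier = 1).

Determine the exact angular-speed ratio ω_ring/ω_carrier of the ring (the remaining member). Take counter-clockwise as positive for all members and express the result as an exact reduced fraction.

14/9

N_ring = 25 + 2·10 = 45
25(ω_s−ω_c) = −45(ω_r−ω_c),  ω_s=0, ω_c=1
ω_r = 1 − (25/45)(0−1) = 14/9
ω_r/ω_c = 14/9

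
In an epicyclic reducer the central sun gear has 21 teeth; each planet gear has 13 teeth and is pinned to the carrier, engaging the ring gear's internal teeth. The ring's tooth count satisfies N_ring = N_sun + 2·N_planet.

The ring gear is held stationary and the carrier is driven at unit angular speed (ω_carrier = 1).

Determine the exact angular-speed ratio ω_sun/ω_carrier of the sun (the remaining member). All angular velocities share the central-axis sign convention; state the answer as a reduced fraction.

N_ring = 21 + 2·13 = 47
21(ω_s−ω_c) = −47(ω_r−ω_c),  ω_r=0, ω_c=1
ω_s = 1 − (47/21)(0−1) = 68/21
ω_s/ω_c = 68/21

68/21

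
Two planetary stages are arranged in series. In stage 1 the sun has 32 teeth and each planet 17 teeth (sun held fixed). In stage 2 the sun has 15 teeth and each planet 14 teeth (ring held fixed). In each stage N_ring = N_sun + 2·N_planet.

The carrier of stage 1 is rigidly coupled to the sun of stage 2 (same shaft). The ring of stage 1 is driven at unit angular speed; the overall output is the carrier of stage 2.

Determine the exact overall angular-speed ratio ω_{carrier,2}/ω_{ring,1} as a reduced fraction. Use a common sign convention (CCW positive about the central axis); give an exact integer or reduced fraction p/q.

Stage 1: N_ring = 32 + 2·17 = 66
Stage 1: 32(ω_s−ω_c) = −66(ω_r−ω_c),  ω_s=0, ω_r=1
Stage 1: 32(0−ω_c) = −66(1−ω_c)  ⇒  98ω_c = 66  ⇒  ω_c = 33/49
  ⇒ ω_c¹/ω_r¹ = 33/49
Stage 2: N_ring = 15 + 2·14 = 43
Stage 2: 15(ω_s−ω_c) = −43(ω_r−ω_c),  ω_r=0, ω_s=1
Stage 2: 15(1−ω_c) = −43(0−ω_c)  ⇒  58ω_c = 15  ⇒  ω_c = 15/58
  ⇒ ω_c²/ω_s² = 15/58
Coupling ω_s² = ω_c¹ ⇒ overall = 33/49 × 15/58 = 495/2842

495/2842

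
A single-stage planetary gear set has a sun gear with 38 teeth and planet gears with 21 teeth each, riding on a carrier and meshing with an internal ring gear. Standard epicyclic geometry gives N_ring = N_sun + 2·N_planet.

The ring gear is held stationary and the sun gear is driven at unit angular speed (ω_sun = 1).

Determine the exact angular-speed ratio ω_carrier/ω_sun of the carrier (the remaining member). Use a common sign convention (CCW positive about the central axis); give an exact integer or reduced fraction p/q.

19/59

N_ring = 38 + 2·21 = 80
38(ω_s−ω_c) = −80(ω_r−ω_c),  ω_r=0, ω_s=1
38(1−ω_c) = −80(0−ω_c)  ⇒  118ω_c = 38  ⇒  ω_c = 19/59
ω_c/ω_s = 19/59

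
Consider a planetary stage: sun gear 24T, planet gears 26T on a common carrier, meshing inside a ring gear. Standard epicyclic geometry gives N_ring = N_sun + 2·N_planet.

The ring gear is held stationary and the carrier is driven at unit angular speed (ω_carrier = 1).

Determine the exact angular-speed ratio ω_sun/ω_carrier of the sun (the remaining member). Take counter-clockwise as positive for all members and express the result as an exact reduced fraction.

25/6

N_ring = 24 + 2·26 = 76
24(ω_s−ω_c) = −76(ω_r−ω_c),  ω_r=0, ω_c=1
ω_s = 1 − (76/24)(0−1) = 25/6
ω_s/ω_c = 25/6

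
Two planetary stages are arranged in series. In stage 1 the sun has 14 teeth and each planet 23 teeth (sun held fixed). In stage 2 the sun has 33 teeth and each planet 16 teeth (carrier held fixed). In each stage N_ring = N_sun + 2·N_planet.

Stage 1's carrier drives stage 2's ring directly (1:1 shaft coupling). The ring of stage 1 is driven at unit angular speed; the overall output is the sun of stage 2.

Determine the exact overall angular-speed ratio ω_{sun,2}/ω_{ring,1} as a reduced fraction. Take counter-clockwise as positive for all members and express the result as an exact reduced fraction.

-650/407

Stage 1: N_ring = 14 + 2·23 = 60
Stage 1: 14(ω_s−ω_c) = −60(ω_r−ω_c),  ω_s=0, ω_r=1
Stage 1: 14(0−ω_c) = −60(1−ω_c)  ⇒  74ω_c = 60  ⇒  ω_c = 30/37
  ⇒ ω_c¹/ω_r¹ = 30/37
Stage 2: N_ring = 33 + 2·16 = 65
Stage 2: 33(ω_s−ω_c) = −65(ω_r−ω_c),  ω_c=0, ω_r=1
Stage 2: ω_s = 0 − (65/33)(1−0) = -65/33
  ⇒ ω_s²/ω_r² = -65/33
Coupling ω_r² = ω_c¹ ⇒ overall = 30/37 × -65/33 = -650/407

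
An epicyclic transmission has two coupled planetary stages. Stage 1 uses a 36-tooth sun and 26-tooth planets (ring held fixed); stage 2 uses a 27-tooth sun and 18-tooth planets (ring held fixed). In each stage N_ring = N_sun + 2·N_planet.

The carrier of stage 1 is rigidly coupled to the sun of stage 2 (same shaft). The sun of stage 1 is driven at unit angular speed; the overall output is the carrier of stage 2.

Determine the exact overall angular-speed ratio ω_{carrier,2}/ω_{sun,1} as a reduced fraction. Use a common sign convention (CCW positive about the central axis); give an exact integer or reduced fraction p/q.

Stage 1: N_ring = 36 + 2·26 = 88
Stage 1: 36(ω_s−ω_c) = −88(ω_r−ω_c),  ω_r=0, ω_s=1
Stage 1: 36(1−ω_c) = −88(0−ω_c)  ⇒  124ω_c = 36  ⇒  ω_c = 9/31
  ⇒ ω_c¹/ω_s¹ = 9/31
Stage 2: N_ring = 27 + 2·18 = 63
Stage 2: 27(ω_s−ω_c) = −63(ω_r−ω_c),  ω_r=0, ω_s=1
Stage 2: 27(1−ω_c) = −63(0−ω_c)  ⇒  90ω_c = 27  ⇒  ω_c = 3/10
  ⇒ ω_c²/ω_s² = 3/10
Coupling ω_s² = ω_c¹ ⇒ overall = 9/31 × 3/10 = 27/310

27/310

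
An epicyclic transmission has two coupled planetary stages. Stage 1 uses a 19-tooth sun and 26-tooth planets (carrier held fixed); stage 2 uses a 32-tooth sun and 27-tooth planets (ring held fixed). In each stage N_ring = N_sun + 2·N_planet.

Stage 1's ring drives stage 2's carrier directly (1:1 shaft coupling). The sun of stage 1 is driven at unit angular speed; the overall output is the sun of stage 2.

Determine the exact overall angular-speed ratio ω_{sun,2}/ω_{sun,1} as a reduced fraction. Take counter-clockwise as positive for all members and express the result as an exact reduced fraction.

-1121/1136

Stage 1: N_ring = 19 + 2·26 = 71
Stage 1: 19(ω_s−ω_c) = −71(ω_r−ω_c),  ω_c=0, ω_s=1
Stage 1: ω_r = 0 − (19/71)(1−0) = -19/71
  ⇒ ω_r¹/ω_s¹ = -19/71
Stage 2: N_ring = 32 + 2·27 = 86
Stage 2: 32(ω_s−ω_c) = −86(ω_r−ω_c),  ω_r=0, ω_c=1
Stage 2: ω_s = 1 − (86/32)(0−1) = 59/16
  ⇒ ω_s²/ω_c² = 59/16
Coupling ω_c² = ω_r¹ ⇒ overall = -19/71 × 59/16 = -1121/1136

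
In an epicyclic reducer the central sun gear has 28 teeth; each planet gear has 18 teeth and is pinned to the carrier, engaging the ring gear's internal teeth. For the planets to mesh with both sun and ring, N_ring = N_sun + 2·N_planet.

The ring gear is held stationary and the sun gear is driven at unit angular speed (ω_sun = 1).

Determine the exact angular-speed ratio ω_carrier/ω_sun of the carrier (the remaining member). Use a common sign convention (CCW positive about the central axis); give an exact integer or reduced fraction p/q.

7/23

N_ring = 28 + 2·18 = 64
28(ω_s−ω_c) = −64(ω_r−ω_c),  ω_r=0, ω_s=1
28(1−ω_c) = −64(0−ω_c)  ⇒  92ω_c = 28  ⇒  ω_c = 7/23
ω_c/ω_s = 7/23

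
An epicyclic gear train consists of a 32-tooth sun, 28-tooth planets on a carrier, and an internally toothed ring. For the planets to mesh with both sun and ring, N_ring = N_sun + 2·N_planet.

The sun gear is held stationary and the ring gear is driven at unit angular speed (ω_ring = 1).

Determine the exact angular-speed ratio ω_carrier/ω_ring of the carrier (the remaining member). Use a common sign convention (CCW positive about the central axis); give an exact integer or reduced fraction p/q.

11/15

N_ring = 32 + 2·28 = 88
32(ω_s−ω_c) = −88(ω_r−ω_c),  ω_s=0, ω_r=1
32(0−ω_c) = −88(1−ω_c)  ⇒  120ω_c = 88  ⇒  ω_c = 11/15
ω_c/ω_r = 11/15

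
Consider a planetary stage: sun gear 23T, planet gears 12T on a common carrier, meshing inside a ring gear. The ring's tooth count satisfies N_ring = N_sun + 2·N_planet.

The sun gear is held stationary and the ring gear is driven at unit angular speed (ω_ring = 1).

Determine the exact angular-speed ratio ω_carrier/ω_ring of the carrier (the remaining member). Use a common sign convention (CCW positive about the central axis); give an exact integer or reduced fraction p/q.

47/70

N_ring = 23 + 2·12 = 47
23(ω_s−ω_c) = −47(ω_r−ω_c),  ω_s=0, ω_r=1
23(0−ω_c) = −47(1−ω_c)  ⇒  70ω_c = 47  ⇒  ω_c = 47/70
ω_c/ω_r = 47/70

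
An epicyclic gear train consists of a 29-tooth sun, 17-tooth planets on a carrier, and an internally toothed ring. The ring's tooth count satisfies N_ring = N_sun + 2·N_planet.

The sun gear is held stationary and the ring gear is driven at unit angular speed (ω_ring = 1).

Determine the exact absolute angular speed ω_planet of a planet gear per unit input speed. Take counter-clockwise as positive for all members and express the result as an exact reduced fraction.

N_ring = 29 + 2·17 = 63
29(ω_s−ω_c) = −63(ω_r−ω_c),  ω_s=0, ω_r=1
29(0−ω_c) = −63(1−ω_c)  ⇒  92ω_c = 63  ⇒  ω_c = 63/92
sun–planet: 29·(0−63/92) = −17·(ω_p−ω_c)  ⇒  ω_p−ω_c = −(29/17)·(-63/92) = 1827/1564
ω_p = 63/92 + 1827/1564 = 63/34

63/34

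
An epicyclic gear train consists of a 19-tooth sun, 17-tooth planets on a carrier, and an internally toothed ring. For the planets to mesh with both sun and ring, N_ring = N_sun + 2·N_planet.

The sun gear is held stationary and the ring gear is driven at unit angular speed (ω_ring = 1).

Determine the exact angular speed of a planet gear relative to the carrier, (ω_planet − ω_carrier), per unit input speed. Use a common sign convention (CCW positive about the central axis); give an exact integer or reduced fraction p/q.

1007/1224

N_ring = 19 + 2·17 = 53
19(ω_s−ω_c) = −53(ω_r−ω_c),  ω_s=0, ω_r=1
19(0−ω_c) = −53(1−ω_c)  ⇒  72ω_c = 53  ⇒  ω_c = 53/72
sun–planet: 19·(0−53/72) = −17·(ω_p−ω_c)  ⇒  ω_p−ω_c = −(19/17)·(-53/72) = 1007/1224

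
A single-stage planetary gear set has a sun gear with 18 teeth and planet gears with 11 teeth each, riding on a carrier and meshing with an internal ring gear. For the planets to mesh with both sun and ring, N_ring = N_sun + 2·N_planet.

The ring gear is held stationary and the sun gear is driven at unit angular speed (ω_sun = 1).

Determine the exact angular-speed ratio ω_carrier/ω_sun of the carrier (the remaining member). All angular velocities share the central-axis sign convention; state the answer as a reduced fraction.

N_ring = 18 + 2·11 = 40
18(ω_s−ω_c) = −40(ω_r−ω_c),  ω_r=0, ω_s=1
18(1−ω_c) = −40(0−ω_c)  ⇒  58ω_c = 18  ⇒  ω_c = 9/29
ω_c/ω_s = 9/29

9/29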